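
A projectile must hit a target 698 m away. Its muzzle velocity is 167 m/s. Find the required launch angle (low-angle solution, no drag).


sin(2*theta) = R*g/v0^2 = 698*9.81/167^2 = 0.245523, theta = arcsin(0.245523)/2 = 7.106°

7.106 degrees


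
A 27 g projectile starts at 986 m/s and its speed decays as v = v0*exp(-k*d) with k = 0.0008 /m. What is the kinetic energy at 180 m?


v = v0*exp(-k*d) = 986*exp(-0.0008*180) = 853.765 m/s
E = 0.5*m*v^2 = 0.5*0.027*853.765^2 = 9840 J

9840 J


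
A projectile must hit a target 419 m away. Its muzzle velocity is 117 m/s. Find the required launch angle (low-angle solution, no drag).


sin(2*theta) = R*g/v0^2 = 419*9.81/117^2 = 0.30027, theta = arcsin(0.30027)/2 = 8.737°

8.737 degrees


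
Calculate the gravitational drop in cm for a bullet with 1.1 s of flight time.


drop = 0.5*g*t^2 = 0.5*9.81*1.1^2 = 5.93505 m ≈ 593.5 cm

593.5 cm


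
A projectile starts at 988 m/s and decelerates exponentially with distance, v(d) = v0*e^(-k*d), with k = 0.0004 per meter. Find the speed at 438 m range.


v = v0*exp(-k*d) = 988*exp(-0.0004*438) = 829.2 m/s

829.2 m/s


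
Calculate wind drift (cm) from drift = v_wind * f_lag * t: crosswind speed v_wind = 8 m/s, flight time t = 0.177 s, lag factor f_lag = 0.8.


drift = v_wind * lag * t = 8 * 0.8 * 0.177 = 1.1328 m ≈ 113.3 cm

113.3 cm


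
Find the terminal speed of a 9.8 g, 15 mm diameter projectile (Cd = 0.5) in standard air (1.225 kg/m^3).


A = pi*(d/2)^2 = pi*(15/2000)^2 = 1.76715e-04 m^2
vt = sqrt(2mg/(Cd*rho*A)) = sqrt(2*0.0098*9.81/(0.5 * 1.225 * 1.76715e-04)) = 42.15 m/s

42.15 m/s


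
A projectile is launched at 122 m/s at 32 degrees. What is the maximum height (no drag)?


H = (v0*sin(theta))^2 / (2g) = (122*sin(32°))^2 / (2*9.81) = 213 m

213 m


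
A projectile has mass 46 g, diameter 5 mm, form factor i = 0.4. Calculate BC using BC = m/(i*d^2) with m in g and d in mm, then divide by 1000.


BC = m/(i*d^2*1000) = 46/(0.4 * 5^2 * 1000) = 0.0046

0.0046


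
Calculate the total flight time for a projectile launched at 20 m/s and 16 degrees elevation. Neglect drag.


T = 2*v0*sin(theta)/g = 2*20*sin(16°)/9.81 = 1.124 s

1.124 s


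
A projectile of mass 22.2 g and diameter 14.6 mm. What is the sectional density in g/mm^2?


SD = m/d^2 = 22.2/14.6^2 = 0.1041 g/mm^2

0.1041 g/mm^2


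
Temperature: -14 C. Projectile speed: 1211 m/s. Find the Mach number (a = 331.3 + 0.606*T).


a = 331.3 + 0.606*(-14) = 322.816 m/s
M = v/a = 1211/322.816 = 3.751

3.751


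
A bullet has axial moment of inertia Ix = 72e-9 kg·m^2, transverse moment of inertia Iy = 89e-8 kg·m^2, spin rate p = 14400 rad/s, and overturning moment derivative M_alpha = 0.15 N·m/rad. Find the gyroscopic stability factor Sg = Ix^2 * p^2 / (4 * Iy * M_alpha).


Sg = Ix^2 * p^2 / (4 * Iy * M_alpha) = (72e-9)^2 * 14400^2 / (4 * 89e-8 * 0.15) = 2.013

2.013


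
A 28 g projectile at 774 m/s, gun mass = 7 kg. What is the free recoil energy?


v_r = m_p*v_p/m_gun = 0.028*774/7 = 3.096 m/s, E_r = 0.5*m_gun*v_r^2 = 0.5*7*3.096^2 = 33.55 J

33.55 J


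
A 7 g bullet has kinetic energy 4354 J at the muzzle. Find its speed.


v = sqrt(2*E/m) = sqrt(2*4354/0.007) = 1115 m/s

1115 m/s


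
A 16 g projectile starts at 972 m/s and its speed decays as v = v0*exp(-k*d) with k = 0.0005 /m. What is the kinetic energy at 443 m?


v = v0*exp(-k*d) = 972*exp(-0.0005*443) = 778.879 m/s
E = 0.5*m*v^2 = 0.5*0.016*778.879^2 = 4853 J

4853 J


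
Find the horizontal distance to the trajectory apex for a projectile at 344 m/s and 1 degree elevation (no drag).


R = v0^2*sin(2*theta)/g = 344^2*sin(2*1°)/9.81 = 420.985 m
apex_dist = R/2 = 420.985/2 = 210.5 m

210.5 m


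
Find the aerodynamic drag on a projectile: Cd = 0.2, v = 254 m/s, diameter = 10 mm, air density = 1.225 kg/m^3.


A = pi*(d/2)^2 = pi*(10/2000)^2 = 7.85398e-05 m^2
Fd = 0.5*Cd*rho*A*v^2 = 0.5*0.2*1.225*7.85398e-05*254^2 = 0.6207 N

0.6207 N


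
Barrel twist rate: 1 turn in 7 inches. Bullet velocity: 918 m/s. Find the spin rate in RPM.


twist_m = 7*0.0254 = 0.1778 m
spin = v/twist = 918/0.1778 = 5163.105 rev/s
RPM = spin*60 = 5163.105*60 ≈ 309786 RPM

309786 RPM


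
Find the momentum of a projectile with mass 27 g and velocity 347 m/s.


p = m*v = 0.027*347 = 9.369 kg·m/s

9.369 kg·m/s


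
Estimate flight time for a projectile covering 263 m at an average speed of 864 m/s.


t = d/v = 263/864 = 0.3044 s

0.3044 s


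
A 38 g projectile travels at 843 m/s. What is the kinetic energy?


E = 0.5*m*v^2 = 0.5*0.038*843^2 = 13502 J

13502 J


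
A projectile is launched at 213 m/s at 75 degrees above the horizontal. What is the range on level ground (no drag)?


R = v0^2 * sin(2*theta) / g = 213^2 * sin(2*75°) / 9.81 = 2312 m

2312 m


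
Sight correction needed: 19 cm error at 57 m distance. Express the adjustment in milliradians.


1 mrad subtends 1 cm per 10 m of range, so adj = error_cm / (dist_m / 10) = 19 / (57/10) = 3.333 mrad

3.333 mrad


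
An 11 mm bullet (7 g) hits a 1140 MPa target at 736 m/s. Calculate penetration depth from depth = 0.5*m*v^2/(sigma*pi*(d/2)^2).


A = pi*(d/2)^2 = pi*(11/2)^2 = 95.0332 mm^2
E = 0.5*m*v^2 = 0.5*0.007*736^2 = 1895.94 J
depth = E/(sigma*A) = 1895.94 J / (1140 MPa * 95.0332 mm^2) = 1895.94/(1140 * 95.0332) m = 0.0175002 m ≈ 17.5 mm

17.5 mm


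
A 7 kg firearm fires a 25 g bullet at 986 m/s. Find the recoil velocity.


v_recoil = m_p * v_p / m_gun = 0.025 * 986 / 7 = 3.521 m/s

3.521 m/s


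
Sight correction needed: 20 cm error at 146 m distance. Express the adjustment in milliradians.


1 mrad subtends 1 cm per 10 m of range, so adj = error_cm / (dist_m / 10) = 20 / (146/10) = 1.37 mrad

1.37 mrad


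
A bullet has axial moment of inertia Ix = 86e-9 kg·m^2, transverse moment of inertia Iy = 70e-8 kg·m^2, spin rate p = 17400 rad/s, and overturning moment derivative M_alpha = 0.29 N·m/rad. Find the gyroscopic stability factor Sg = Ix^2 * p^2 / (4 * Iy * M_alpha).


Sg = Ix^2 * p^2 / (4 * Iy * M_alpha) = (86e-9)^2 * 17400^2 / (4 * 70e-8 * 0.29) = 2.758

2.758


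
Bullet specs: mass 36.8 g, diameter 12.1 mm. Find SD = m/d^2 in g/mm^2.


SD = m/d^2 = 36.8/12.1^2 = 0.2513 g/mm^2

0.2513 g/mm^2


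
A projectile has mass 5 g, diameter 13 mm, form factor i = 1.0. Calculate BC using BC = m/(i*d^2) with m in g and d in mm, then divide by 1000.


BC = m/(i*d^2*1000) = 5/(1.0 * 13^2 * 1000) = 2.959e-05

2.959e-05


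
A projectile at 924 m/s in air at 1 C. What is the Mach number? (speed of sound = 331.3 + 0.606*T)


a = 331.3 + 0.606*(1) = 331.906 m/s
M = v/a = 924/331.906 = 2.784

2.784


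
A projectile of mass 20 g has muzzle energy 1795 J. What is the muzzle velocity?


v = sqrt(2*E/m) = sqrt(2*1795/0.02) = 423.7 m/s

423.7 m/s


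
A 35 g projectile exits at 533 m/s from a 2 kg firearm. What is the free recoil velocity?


v_recoil = m_p * v_p / m_gun = 0.035 * 533 / 2 = 9.328 m/s

9.328 m/s


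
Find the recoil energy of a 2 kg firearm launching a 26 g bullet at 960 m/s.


v_r = m_p*v_p/m_gun = 0.026*960/2 = 12.48 m/s, E_r = 0.5*m_gun*v_r^2 = 0.5*2*12.48^2 = 155.8 J

155.8 J


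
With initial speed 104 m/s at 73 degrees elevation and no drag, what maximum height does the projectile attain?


H = (v0*sin(theta))^2 / (2g) = (104*sin(73°))^2 / (2*9.81) = 504.2 m

504.2 m


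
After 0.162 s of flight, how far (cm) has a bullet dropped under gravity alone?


drop = 0.5*g*t^2 = 0.5*9.81*0.162^2 = 0.128727 m ≈ 12.87 cm

12.87 cm


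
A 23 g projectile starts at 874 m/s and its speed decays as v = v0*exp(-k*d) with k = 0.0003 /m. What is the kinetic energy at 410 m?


v = v0*exp(-k*d) = 874*exp(-0.0003*410) = 772.846 m/s
E = 0.5*m*v^2 = 0.5*0.023*772.846^2 = 6869 J

6869 J


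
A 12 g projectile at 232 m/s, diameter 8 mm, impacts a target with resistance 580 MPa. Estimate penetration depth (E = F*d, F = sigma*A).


A = pi*(d/2)^2 = pi*(8/2)^2 = 50.2655 mm^2
E = 0.5*m*v^2 = 0.5*0.012*232^2 = 322.944 J
depth = E/(sigma*A) = 322.944 J / (580 MPa * 50.2655 mm^2) = 322.944/(580 * 50.2655) m = 0.0110772 m ≈ 11.08 mm

11.08 mm


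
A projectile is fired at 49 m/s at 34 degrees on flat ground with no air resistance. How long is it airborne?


T = 2*v0*sin(theta)/g = 2*49*sin(34°)/9.81 = 5.586 s

5.586 s


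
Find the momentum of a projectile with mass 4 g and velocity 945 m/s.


p = m*v = 0.004*945 = 3.78 kg·m/s

3.78 kg·m/s


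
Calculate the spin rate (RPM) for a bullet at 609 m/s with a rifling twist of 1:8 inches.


twist_m = 8*0.0254 = 0.2032 m
spin = v/twist = 609/0.2032 = 2997.047 rev/s
RPM = spin*60 = 2997.047*60 ≈ 179823 RPM

179823 RPM


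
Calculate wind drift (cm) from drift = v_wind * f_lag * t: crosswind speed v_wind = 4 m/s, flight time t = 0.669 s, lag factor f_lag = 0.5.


drift = v_wind * lag * t = 4 * 0.5 * 0.669 = 1.338 m ≈ 133.8 cm

133.8 cm


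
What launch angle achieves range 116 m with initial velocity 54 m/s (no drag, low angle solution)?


sin(2*theta) = R*g/v0^2 = 116*9.81/54^2 = 0.390247, theta = arcsin(0.390247)/2 = 11.48°

11.48 degrees


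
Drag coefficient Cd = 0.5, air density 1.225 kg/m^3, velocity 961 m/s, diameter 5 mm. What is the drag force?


A = pi*(d/2)^2 = pi*(5/2000)^2 = 1.96350e-05 m^2
Fd = 0.5*Cd*rho*A*v^2 = 0.5*0.5*1.225*1.96350e-05*961^2 = 5.553 N

5.553 N


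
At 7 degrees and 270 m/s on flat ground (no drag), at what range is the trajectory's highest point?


R = v0^2*sin(2*theta)/g = 270^2*sin(2*7°)/9.81 = 1797.77 m
apex_dist = R/2 = 1797.77/2 = 898.9 m

898.9 m


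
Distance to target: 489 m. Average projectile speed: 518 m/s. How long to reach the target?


t = d/v = 489/518 = 0.944 s

0.944 s


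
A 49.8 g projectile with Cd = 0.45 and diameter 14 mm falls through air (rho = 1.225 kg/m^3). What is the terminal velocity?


A = pi*(d/2)^2 = pi*(14/2000)^2 = 1.53938e-04 m^2
vt = sqrt(2mg/(Cd*rho*A)) = sqrt(2*0.0498*9.81/(0.45 * 1.225 * 1.53938e-04)) = 107.3 m/s

107.3 m/s


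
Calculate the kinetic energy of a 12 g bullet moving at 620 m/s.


E = 0.5*m*v^2 = 0.5*0.012*620^2 = 2306 J

2306 J


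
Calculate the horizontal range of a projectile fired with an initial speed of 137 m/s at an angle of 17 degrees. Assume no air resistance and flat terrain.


R = v0^2 * sin(2*theta) / g = 137^2 * sin(2*17°) / 9.81 = 1070 m

1070 m


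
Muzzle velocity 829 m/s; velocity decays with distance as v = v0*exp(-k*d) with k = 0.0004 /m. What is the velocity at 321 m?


v = v0*exp(-k*d) = 829*exp(-0.0004*321) = 729.1 m/s

729.1 m/s


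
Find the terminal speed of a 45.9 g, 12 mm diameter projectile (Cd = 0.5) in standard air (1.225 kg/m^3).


A = pi*(d/2)^2 = pi*(12/2000)^2 = 1.13097e-04 m^2
vt = sqrt(2mg/(Cd*rho*A)) = sqrt(2*0.0459*9.81/(0.5 * 1.225 * 1.13097e-04)) = 114 m/s

114 m/s


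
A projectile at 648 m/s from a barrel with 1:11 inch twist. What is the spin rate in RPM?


twist_m = 11*0.0254 = 0.2794 m
spin = v/twist = 648/0.2794 = 2319.256 rev/s
RPM = spin*60 = 2319.256*60 ≈ 139155 RPM

139155 RPM


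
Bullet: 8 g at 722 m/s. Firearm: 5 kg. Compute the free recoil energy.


v_r = m_p*v_p/m_gun = 0.008*722/5 = 1.1552 m/s, E_r = 0.5*m_gun*v_r^2 = 0.5*5*1.1552^2 = 3.336 J

3.336 J


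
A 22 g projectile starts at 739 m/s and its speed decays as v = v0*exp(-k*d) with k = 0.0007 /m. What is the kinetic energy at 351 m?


v = v0*exp(-k*d) = 739*exp(-0.0007*351) = 578.014 m/s
E = 0.5*m*v^2 = 0.5*0.022*578.014^2 = 3675 J

3675 J


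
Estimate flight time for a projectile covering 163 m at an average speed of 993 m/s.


t = d/v = 163/993 = 0.1641 s

0.1641 s


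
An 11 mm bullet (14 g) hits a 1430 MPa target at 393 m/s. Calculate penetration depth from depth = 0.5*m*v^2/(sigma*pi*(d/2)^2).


A = pi*(d/2)^2 = pi*(11/2)^2 = 95.0332 mm^2
E = 0.5*m*v^2 = 0.5*0.014*393^2 = 1081.14 J
depth = E/(sigma*A) = 1081.14 J / (1430 MPa * 95.0332 mm^2) = 1081.14/(1430 * 95.0332) m = 0.00795558 m ≈ 7.956 mm

7.956 mm


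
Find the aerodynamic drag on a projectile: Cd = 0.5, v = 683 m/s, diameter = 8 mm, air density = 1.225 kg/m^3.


A = pi*(d/2)^2 = pi*(8/2000)^2 = 5.02655e-05 m^2
Fd = 0.5*Cd*rho*A*v^2 = 0.5*0.5*1.225*5.02655e-05*683^2 = 7.181 N

7.181 N


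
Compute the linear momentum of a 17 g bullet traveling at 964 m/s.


p = m*v = 0.017*964 = 16.39 kg·m/s

16.39 kg·m/s


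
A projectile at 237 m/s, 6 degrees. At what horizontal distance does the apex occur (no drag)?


R = v0^2*sin(2*theta)/g = 237^2*sin(2*6°)/9.81 = 1190.44 m
apex_dist = R/2 = 1190.44/2 = 595.2 m

595.2 m


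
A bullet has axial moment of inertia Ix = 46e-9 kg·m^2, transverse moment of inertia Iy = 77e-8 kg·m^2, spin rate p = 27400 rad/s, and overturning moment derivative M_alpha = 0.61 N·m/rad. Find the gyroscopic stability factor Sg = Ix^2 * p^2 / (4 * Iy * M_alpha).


Sg = Ix^2 * p^2 / (4 * Iy * M_alpha) = (46e-9)^2 * 27400^2 / (4 * 77e-8 * 0.61) = 0.8455

0.8455


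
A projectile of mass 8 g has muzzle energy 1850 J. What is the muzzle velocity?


v = sqrt(2*E/m) = sqrt(2*1850/0.008) = 680.1 m/s

680.1 m/s


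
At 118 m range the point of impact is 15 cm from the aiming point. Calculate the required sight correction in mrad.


1 mrad subtends 1 cm per 10 m of range, so adj = error_cm / (dist_m / 10) = 15 / (118/10) = 1.271 mrad

1.271 mrad


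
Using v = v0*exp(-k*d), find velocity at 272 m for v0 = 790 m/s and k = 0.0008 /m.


v = v0*exp(-k*d) = 790*exp(-0.0008*272) = 635.5 m/s

635.5 m/s


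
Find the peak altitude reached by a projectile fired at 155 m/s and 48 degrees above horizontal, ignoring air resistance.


H = (v0*sin(theta))^2 / (2g) = (155*sin(48°))^2 / (2*9.81) = 676.3 m

676.3 m


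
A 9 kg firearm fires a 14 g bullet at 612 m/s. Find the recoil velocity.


v_recoil = m_p * v_p / m_gun = 0.014 * 612 / 9 = 0.952 m/s

0.952 m/s


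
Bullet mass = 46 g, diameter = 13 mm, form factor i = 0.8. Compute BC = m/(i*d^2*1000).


BC = m/(i*d^2*1000) = 46/(0.8 * 13^2 * 1000) = 0.0003402

0.0003402


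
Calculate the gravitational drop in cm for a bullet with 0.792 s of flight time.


drop = 0.5*g*t^2 = 0.5*9.81*0.792^2 = 3.07673 m ≈ 307.7 cm

307.7 cm


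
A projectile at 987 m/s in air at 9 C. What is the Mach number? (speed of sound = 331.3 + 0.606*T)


a = 331.3 + 0.606*(9) = 336.754 m/s
M = v/a = 987/336.754 = 2.931

2.931


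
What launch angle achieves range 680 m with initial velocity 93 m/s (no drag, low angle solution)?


sin(2*theta) = R*g/v0^2 = 680*9.81/93^2 = 0.77128, theta = arcsin(0.77128)/2 = 25.23°

25.23 degrees


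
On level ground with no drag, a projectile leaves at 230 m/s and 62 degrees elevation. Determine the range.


R = v0^2 * sin(2*theta) / g = 230^2 * sin(2*62°) / 9.81 = 4471 m

4471 m


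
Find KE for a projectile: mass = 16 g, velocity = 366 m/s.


E = 0.5*m*v^2 = 0.5*0.016*366^2 = 1072 J

1072 J


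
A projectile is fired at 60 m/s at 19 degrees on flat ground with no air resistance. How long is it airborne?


T = 2*v0*sin(theta)/g = 2*60*sin(19°)/9.81 = 3.982 s

3.982 s


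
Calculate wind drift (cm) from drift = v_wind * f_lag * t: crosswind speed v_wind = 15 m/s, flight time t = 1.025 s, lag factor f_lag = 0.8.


drift = v_wind * lag * t = 15 * 0.8 * 1.025 = 12.3 m ≈ 1230 cm

1230 cm


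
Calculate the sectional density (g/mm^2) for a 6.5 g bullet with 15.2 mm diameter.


SD = m/d^2 = 6.5/15.2^2 = 0.02813 g/mm^2

0.02813 g/mm^2


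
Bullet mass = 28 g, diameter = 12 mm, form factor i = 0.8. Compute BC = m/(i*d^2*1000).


BC = m/(i*d^2*1000) = 28/(0.8 * 12^2 * 1000) = 0.0002431

0.0002431


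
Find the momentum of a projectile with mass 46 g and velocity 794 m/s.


p = m*v = 0.046*794 = 36.52 kg·m/s

36.52 kg·m/s


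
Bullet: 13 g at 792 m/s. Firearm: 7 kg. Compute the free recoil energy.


v_r = m_p*v_p/m_gun = 0.013*792/7 = 1.47086 m/s, E_r = 0.5*m_gun*v_r^2 = 0.5*7*1.47086^2 = 7.572 J

7.572 J


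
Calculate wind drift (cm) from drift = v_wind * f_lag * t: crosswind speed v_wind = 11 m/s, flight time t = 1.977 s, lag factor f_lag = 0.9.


drift = v_wind * lag * t = 11 * 0.9 * 1.977 = 19.5723 m ≈ 1957 cm

1957 cm


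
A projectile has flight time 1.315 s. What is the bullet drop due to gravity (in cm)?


drop = 0.5*g*t^2 = 0.5*9.81*1.315^2 = 8.48185 m ≈ 848.2 cm

848.2 cm


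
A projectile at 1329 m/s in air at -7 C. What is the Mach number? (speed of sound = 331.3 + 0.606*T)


a = 331.3 + 0.606*(-7) = 327.058 m/s
M = v/a = 1329/327.058 = 4.063

4.063


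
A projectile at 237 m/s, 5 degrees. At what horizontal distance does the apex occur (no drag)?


R = v0^2*sin(2*theta)/g = 237^2*sin(2*5°)/9.81 = 994.255 m
apex_dist = R/2 = 994.255/2 = 497.1 m

497.1 m


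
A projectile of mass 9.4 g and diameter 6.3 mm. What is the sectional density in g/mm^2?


SD = m/d^2 = 9.4/6.3^2 = 0.2368 g/mm^2

0.2368 g/mm^2


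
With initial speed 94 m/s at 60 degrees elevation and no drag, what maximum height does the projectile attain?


H = (v0*sin(theta))^2 / (2g) = (94*sin(60°))^2 / (2*9.81) = 337.8 m

337.8 m


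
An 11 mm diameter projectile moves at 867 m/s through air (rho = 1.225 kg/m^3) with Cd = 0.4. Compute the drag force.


A = pi*(d/2)^2 = pi*(11/2000)^2 = 9.50332e-05 m^2
Fd = 0.5*Cd*rho*A*v^2 = 0.5*0.4*1.225*9.50332e-05*867^2 = 17.5 N

17.5 N


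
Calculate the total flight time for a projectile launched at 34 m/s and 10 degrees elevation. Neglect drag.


T = 2*v0*sin(theta)/g = 2*34*sin(10°)/9.81 = 1.204 s

1.204 s


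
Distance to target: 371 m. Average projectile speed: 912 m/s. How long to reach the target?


t = d/v = 371/912 = 0.4068 s

0.4068 s


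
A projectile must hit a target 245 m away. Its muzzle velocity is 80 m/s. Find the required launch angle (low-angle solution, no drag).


sin(2*theta) = R*g/v0^2 = 245*9.81/80^2 = 0.375539, theta = arcsin(0.375539)/2 = 11.03°

11.03 degrees


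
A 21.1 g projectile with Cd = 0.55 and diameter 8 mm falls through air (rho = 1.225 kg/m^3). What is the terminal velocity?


A = pi*(d/2)^2 = pi*(8/2000)^2 = 5.02655e-05 m^2
vt = sqrt(2mg/(Cd*rho*A)) = sqrt(2*0.0211*9.81/(0.55 * 1.225 * 5.02655e-05)) = 110.6 m/s

110.6 m/s


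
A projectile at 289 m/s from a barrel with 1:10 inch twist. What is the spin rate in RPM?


twist_m = 10*0.0254 = 0.254 m
spin = v/twist = 289/0.254 = 1137.795 rev/s
RPM = spin*60 = 1137.795*60 ≈ 68268 RPM

68268 RPM


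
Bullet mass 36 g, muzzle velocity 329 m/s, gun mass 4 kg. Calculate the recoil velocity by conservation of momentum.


v_recoil = m_p * v_p / m_gun = 0.036 * 329 / 4 = 2.961 m/s

2.961 m/s


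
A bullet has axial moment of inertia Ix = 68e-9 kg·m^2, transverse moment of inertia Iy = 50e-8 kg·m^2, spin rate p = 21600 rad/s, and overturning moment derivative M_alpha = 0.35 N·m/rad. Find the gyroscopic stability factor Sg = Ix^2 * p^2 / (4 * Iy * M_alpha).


Sg = Ix^2 * p^2 / (4 * Iy * M_alpha) = (68e-9)^2 * 21600^2 / (4 * 50e-8 * 0.35) = 3.082

3.082


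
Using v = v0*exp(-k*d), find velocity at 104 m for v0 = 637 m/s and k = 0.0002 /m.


v = v0*exp(-k*d) = 637*exp(-0.0002*104) = 623.9 m/s

623.9 m/s


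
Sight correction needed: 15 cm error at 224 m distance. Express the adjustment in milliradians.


1 mrad subtends 1 cm per 10 m of range, so adj = error_cm / (dist_m / 10) = 15 / (224/10) = 0.6696 mrad

0.6696 mrad


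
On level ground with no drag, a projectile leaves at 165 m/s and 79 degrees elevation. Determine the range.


R = v0^2 * sin(2*theta) / g = 165^2 * sin(2*79°) / 9.81 = 1040 m

1040 m


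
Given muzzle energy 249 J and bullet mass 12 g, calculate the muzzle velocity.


v = sqrt(2*E/m) = sqrt(2*249/0.012) = 203.7 m/s

203.7 m/s


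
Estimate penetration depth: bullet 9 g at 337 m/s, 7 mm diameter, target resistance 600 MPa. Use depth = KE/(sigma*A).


A = pi*(d/2)^2 = pi*(7/2)^2 = 38.4845 mm^2
E = 0.5*m*v^2 = 0.5*0.009*337^2 = 511.06 J
depth = E/(sigma*A) = 511.06 J / (600 MPa * 38.4845 mm^2) = 511.06/(600 * 38.4845) m = 0.0221327 m ≈ 22.13 mm

22.13 mm


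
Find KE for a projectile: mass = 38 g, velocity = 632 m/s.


E = 0.5*m*v^2 = 0.5*0.038*632^2 = 7589 J

7589 J


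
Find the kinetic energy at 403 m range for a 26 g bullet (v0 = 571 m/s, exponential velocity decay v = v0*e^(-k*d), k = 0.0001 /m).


v = v0*exp(-k*d) = 571*exp(-0.0001*403) = 548.446 m/s
E = 0.5*m*v^2 = 0.5*0.026*548.446^2 = 3910 J

3910 J


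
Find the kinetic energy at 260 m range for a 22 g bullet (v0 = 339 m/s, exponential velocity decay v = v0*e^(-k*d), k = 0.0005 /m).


v = v0*exp(-k*d) = 339*exp(-0.0005*260) = 297.674 m/s
E = 0.5*m*v^2 = 0.5*0.022*297.674^2 = 974.7 J

974.7 J


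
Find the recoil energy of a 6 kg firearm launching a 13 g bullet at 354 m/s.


v_r = m_p*v_p/m_gun = 0.013*354/6 = 0.767 m/s, E_r = 0.5*m_gun*v_r^2 = 0.5*6*0.767^2 = 1.765 J

1.765 J


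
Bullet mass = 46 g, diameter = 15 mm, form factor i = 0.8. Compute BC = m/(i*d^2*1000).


BC = m/(i*d^2*1000) = 46/(0.8 * 15^2 * 1000) = 0.0002556

0.0002556


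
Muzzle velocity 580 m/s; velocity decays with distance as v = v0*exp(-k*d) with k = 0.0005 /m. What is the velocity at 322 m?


v = v0*exp(-k*d) = 580*exp(-0.0005*322) = 493.7 m/s

493.7 m/s


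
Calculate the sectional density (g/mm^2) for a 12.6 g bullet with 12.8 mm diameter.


SD = m/d^2 = 12.6/12.8^2 = 0.0769 g/mm^2

0.0769 g/mm^2


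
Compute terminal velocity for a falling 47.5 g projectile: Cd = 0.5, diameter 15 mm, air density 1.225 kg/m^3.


A = pi*(d/2)^2 = pi*(15/2000)^2 = 1.76715e-04 m^2
vt = sqrt(2mg/(Cd*rho*A)) = sqrt(2*0.0475*9.81/(0.5 * 1.225 * 1.76715e-04)) = 92.79 m/s

92.79 m/s


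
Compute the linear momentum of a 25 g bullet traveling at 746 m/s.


p = m*v = 0.025*746 = 18.65 kg·m/s

18.65 kg·m/s


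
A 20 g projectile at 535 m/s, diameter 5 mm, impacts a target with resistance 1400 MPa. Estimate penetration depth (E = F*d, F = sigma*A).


A = pi*(d/2)^2 = pi*(5/2)^2 = 19.635 mm^2
E = 0.5*m*v^2 = 0.5*0.02*535^2 = 2862.25 J
depth = E/(sigma*A) = 2862.25 J / (1400 MPa * 19.635 mm^2) = 2862.25/(1400 * 19.635) m = 0.104124 m ≈ 104.1 mm

104.1 mm


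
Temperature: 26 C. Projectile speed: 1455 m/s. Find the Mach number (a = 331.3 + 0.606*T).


a = 331.3 + 0.606*(26) = 347.056 m/s
M = v/a = 1455/347.056 = 4.192

4.192


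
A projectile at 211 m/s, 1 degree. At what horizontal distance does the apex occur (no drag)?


R = v0^2*sin(2*theta)/g = 211^2*sin(2*1°)/9.81 = 158.385 m
apex_dist = R/2 = 158.385/2 = 79.19 m

79.19 m


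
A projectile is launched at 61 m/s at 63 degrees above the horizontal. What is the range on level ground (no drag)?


R = v0^2 * sin(2*theta) / g = 61^2 * sin(2*63°) / 9.81 = 306.9 m

306.9 m


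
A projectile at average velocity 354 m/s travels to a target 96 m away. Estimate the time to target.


t = d/v = 96/354 = 0.2712 s

0.2712 s


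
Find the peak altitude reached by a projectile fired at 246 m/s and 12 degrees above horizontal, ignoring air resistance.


H = (v0*sin(theta))^2 / (2g) = (246*sin(12°))^2 / (2*9.81) = 133.3 m

133.3 m


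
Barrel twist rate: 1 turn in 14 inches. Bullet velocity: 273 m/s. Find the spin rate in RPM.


twist_m = 14*0.0254 = 0.3556 m
spin = v/twist = 273/0.3556 = 767.7165 rev/s
RPM = spin*60 = 767.7165*60 ≈ 46063 RPM

46063 RPM


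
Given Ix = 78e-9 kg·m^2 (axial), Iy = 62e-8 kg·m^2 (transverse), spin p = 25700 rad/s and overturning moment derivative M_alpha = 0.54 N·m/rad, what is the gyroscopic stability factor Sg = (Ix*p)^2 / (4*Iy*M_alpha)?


Sg = Ix^2 * p^2 / (4 * Iy * M_alpha) = (78e-9)^2 * 25700^2 / (4 * 62e-8 * 0.54) = 3.001

3.001


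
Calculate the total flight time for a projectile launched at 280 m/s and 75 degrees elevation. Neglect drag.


T = 2*v0*sin(theta)/g = 2*280*sin(75°)/9.81 = 55.14 s

55.14 s


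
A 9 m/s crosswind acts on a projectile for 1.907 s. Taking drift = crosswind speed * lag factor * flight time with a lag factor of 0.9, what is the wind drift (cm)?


drift = v_wind * lag * t = 9 * 0.9 * 1.907 = 15.4467 m ≈ 1545 cm

1545 cm


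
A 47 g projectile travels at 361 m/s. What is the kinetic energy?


E = 0.5*m*v^2 = 0.5*0.047*361^2 = 3063 J

3063 J


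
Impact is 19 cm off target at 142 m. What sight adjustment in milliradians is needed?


1 mrad subtends 1 cm per 10 m of range, so adj = error_cm / (dist_m / 10) = 19 / (142/10) = 1.338 mrad

1.338 mrad


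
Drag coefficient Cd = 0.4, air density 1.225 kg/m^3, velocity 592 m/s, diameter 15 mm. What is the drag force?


A = pi*(d/2)^2 = pi*(15/2000)^2 = 1.76715e-04 m^2
Fd = 0.5*Cd*rho*A*v^2 = 0.5*0.4*1.225*1.76715e-04*592^2 = 15.17 N

15.17 N


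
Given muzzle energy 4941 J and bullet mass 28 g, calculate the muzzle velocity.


v = sqrt(2*E/m) = sqrt(2*4941/0.028) = 594.1 m/s

594.1 m/s


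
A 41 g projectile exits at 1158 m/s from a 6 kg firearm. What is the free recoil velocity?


v_recoil = m_p * v_p / m_gun = 0.041 * 1158 / 6 = 7.913 m/s

7.913 m/s


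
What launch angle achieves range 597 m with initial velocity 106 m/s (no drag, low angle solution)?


sin(2*theta) = R*g/v0^2 = 597*9.81/106^2 = 0.521233, theta = arcsin(0.521233)/2 = 15.71°

15.71 degrees


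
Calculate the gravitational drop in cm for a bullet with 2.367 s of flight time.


drop = 0.5*g*t^2 = 0.5*9.81*2.367^2 = 27.4812 m ≈ 2748 cm

2748 cm


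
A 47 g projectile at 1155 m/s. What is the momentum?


p = m*v = 0.047*1155 = 54.28 kg·m/s

54.28 kg·m/s


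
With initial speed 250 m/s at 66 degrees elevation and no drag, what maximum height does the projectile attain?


H = (v0*sin(theta))^2 / (2g) = (250*sin(66°))^2 / (2*9.81) = 2659 m

2659 m


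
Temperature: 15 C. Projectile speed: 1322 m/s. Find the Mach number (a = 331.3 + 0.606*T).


a = 331.3 + 0.606*(15) = 340.39 m/s
M = v/a = 1322/340.39 = 3.884

3.884


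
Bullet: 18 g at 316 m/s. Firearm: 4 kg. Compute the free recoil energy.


v_r = m_p*v_p/m_gun = 0.018*316/4 = 1.422 m/s, E_r = 0.5*m_gun*v_r^2 = 0.5*4*1.422^2 = 4.044 J

4.044 J


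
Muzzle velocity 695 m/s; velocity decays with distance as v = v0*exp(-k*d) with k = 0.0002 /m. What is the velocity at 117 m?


v = v0*exp(-k*d) = 695*exp(-0.0002*117) = 678.9 m/s

678.9 m/s


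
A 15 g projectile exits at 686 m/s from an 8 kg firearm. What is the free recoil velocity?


v_recoil = m_p * v_p / m_gun = 0.015 * 686 / 8 = 1.286 m/s

1.286 m/s


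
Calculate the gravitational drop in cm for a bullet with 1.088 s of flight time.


drop = 0.5*g*t^2 = 0.5*9.81*1.088^2 = 5.80626 m ≈ 580.6 cm

580.6 cm


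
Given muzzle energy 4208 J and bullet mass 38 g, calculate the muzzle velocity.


v = sqrt(2*E/m) = sqrt(2*4208/0.038) = 470.6 m/s

470.6 m/s


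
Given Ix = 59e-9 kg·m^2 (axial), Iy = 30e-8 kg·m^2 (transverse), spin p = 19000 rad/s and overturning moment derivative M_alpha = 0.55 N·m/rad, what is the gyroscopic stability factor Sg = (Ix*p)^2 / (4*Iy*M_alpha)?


Sg = Ix^2 * p^2 / (4 * Iy * M_alpha) = (59e-9)^2 * 19000^2 / (4 * 30e-8 * 0.55) = 1.904

1.904


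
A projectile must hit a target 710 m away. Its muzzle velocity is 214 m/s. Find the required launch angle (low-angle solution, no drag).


sin(2*theta) = R*g/v0^2 = 710*9.81/214^2 = 0.15209, theta = arcsin(0.15209)/2 = 4.374°

4.374 degrees


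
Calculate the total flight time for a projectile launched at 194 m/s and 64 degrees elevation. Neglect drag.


T = 2*v0*sin(theta)/g = 2*194*sin(64°)/9.81 = 35.55 s

35.55 s


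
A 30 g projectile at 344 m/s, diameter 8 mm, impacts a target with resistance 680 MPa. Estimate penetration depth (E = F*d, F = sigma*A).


A = pi*(d/2)^2 = pi*(8/2)^2 = 50.2655 mm^2
E = 0.5*m*v^2 = 0.5*0.03*344^2 = 1775.04 J
depth = E/(sigma*A) = 1775.04 J / (680 MPa * 50.2655 mm^2) = 1775.04/(680 * 50.2655) m = 0.0519313 m ≈ 51.93 mm

51.93 mm


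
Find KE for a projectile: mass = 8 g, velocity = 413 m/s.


E = 0.5*m*v^2 = 0.5*0.008*413^2 = 682.3 J

682.3 J


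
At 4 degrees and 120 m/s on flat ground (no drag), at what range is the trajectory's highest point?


R = v0^2*sin(2*theta)/g = 120^2*sin(2*4°)/9.81 = 204.291 m
apex_dist = R/2 = 204.291/2 = 102.1 m

102.1 m


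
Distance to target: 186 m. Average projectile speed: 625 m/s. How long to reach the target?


t = d/v = 186/625 = 0.2976 s

0.2976 s


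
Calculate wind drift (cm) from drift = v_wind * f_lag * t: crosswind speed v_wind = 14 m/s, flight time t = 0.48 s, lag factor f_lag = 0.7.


drift = v_wind * lag * t = 14 * 0.7 * 0.48 = 4.704 m ≈ 470.4 cm

470.4 cm


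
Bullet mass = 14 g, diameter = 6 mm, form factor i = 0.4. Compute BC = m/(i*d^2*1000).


BC = m/(i*d^2*1000) = 14/(0.4 * 6^2 * 1000) = 0.0009722

0.0009722


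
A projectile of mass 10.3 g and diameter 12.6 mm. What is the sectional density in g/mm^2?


SD = m/d^2 = 10.3/12.6^2 = 0.06488 g/mm^2

0.06488 g/mm^2


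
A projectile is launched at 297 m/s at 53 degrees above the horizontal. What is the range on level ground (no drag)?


R = v0^2 * sin(2*theta) / g = 297^2 * sin(2*53°) / 9.81 = 8643 m

8643 m


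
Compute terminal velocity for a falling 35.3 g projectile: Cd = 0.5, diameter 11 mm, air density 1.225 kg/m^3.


A = pi*(d/2)^2 = pi*(11/2000)^2 = 9.50332e-05 m^2
vt = sqrt(2mg/(Cd*rho*A)) = sqrt(2*0.0353*9.81/(0.5 * 1.225 * 9.50332e-05)) = 109.1 m/s

109.1 m/s


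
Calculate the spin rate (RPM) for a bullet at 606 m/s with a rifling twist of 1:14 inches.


twist_m = 14*0.0254 = 0.3556 m
spin = v/twist = 606/0.3556 = 1704.162 rev/s
RPM = spin*60 = 1704.162*60 ≈ 102250 RPM

102250 RPM


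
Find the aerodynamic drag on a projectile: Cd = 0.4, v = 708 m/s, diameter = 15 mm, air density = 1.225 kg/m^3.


A = pi*(d/2)^2 = pi*(15/2000)^2 = 1.76715e-04 m^2
Fd = 0.5*Cd*rho*A*v^2 = 0.5*0.4*1.225*1.76715e-04*708^2 = 21.7 N

21.7 N


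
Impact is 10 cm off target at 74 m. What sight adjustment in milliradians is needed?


1 mrad subtends 1 cm per 10 m of range, so adj = error_cm / (dist_m / 10) = 10 / (74/10) = 1.351 mrad

1.351 mrad


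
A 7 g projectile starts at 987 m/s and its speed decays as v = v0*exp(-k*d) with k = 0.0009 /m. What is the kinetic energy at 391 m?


v = v0*exp(-k*d) = 987*exp(-0.0009*391) = 694.207 m/s
E = 0.5*m*v^2 = 0.5*0.007*694.207^2 = 1687 J

1687 J


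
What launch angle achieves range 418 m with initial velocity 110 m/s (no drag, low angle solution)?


sin(2*theta) = R*g/v0^2 = 418*9.81/110^2 = 0.338891, theta = arcsin(0.338891)/2 = 9.905°

9.905 degrees


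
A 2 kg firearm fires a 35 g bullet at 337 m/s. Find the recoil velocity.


v_recoil = m_p * v_p / m_gun = 0.035 * 337 / 2 = 5.898 m/s

5.898 m/s


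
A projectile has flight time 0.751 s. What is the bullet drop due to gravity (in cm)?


drop = 0.5*g*t^2 = 0.5*9.81*0.751^2 = 2.76642 m ≈ 276.6 cm

276.6 cm


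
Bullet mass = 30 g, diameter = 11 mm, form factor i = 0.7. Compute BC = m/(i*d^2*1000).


BC = m/(i*d^2*1000) = 30/(0.7 * 11^2 * 1000) = 0.0003542

0.0003542


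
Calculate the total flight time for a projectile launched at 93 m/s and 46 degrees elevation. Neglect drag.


T = 2*v0*sin(theta)/g = 2*93*sin(46°)/9.81 = 13.64 s

13.64 s


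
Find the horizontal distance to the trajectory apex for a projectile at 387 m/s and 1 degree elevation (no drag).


R = v0^2*sin(2*theta)/g = 387^2*sin(2*1°)/9.81 = 532.81 m
apex_dist = R/2 = 532.81/2 = 266.4 m

266.4 m


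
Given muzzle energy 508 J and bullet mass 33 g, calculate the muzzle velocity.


v = sqrt(2*E/m) = sqrt(2*508/0.033) = 175.5 m/s

175.5 m/s


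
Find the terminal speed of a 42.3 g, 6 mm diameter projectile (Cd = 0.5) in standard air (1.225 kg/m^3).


A = pi*(d/2)^2 = pi*(6/2000)^2 = 2.82743e-05 m^2
vt = sqrt(2mg/(Cd*rho*A)) = sqrt(2*0.0423*9.81/(0.5 * 1.225 * 2.82743e-05)) = 218.9 m/s

218.9 m/s


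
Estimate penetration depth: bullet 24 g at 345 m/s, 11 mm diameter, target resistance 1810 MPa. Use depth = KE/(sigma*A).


A = pi*(d/2)^2 = pi*(11/2)^2 = 95.0332 mm^2
E = 0.5*m*v^2 = 0.5*0.024*345^2 = 1428.3 J
depth = E/(sigma*A) = 1428.3 J / (1810 MPa * 95.0332 mm^2) = 1428.3/(1810 * 95.0332) m = 0.00830358 m ≈ 8.304 mm

8.304 mm


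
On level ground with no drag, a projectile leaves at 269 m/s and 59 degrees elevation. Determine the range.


R = v0^2 * sin(2*theta) / g = 269^2 * sin(2*59°) / 9.81 = 6513 m

6513 m


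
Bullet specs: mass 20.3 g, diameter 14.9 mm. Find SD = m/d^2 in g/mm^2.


SD = m/d^2 = 20.3/14.9^2 = 0.09144 g/mm^2

0.09144 g/mm^2


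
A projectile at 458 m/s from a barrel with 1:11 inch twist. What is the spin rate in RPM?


twist_m = 11*0.0254 = 0.2794 m
spin = v/twist = 458/0.2794 = 1639.227 rev/s
RPM = spin*60 = 1639.227*60 ≈ 98354 RPM

98354 RPM


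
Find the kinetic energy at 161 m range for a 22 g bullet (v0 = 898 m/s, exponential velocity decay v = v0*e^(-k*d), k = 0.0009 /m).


v = v0*exp(-k*d) = 898*exp(-0.0009*161) = 776.868 m/s
E = 0.5*m*v^2 = 0.5*0.022*776.868^2 = 6639 J

6639 J


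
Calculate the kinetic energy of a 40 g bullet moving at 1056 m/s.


E = 0.5*m*v^2 = 0.5*0.04*1056^2 = 22303 J

22303 J


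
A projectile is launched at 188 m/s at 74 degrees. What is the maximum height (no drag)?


H = (v0*sin(theta))^2 / (2g) = (188*sin(74°))^2 / (2*9.81) = 1665 m

1665 m


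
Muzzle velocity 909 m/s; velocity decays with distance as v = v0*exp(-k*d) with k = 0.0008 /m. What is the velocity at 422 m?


v = v0*exp(-k*d) = 909*exp(-0.0008*422) = 648.6 m/s

648.6 m/s


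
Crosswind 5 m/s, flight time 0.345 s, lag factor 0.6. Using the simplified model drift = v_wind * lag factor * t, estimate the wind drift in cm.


drift = v_wind * lag * t = 5 * 0.6 * 0.345 = 1.035 m ≈ 103.5 cm

103.5 cm


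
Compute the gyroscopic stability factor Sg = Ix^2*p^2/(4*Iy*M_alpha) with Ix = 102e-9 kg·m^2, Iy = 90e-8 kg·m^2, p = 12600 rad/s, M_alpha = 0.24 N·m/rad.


Sg = Ix^2 * p^2 / (4 * Iy * M_alpha) = (102e-9)^2 * 12600^2 / (4 * 90e-8 * 0.24) = 1.912

1.912


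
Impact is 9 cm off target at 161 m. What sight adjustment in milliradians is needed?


1 mrad subtends 1 cm per 10 m of range, so adj = error_cm / (dist_m / 10) = 9 / (161/10) = 0.559 mrad

0.559 mrad


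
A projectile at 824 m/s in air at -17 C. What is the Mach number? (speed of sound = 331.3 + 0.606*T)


a = 331.3 + 0.606*(-17) = 320.998 m/s
M = v/a = 824/320.998 = 2.567

2.567


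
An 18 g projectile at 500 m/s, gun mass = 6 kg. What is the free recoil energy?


v_r = m_p*v_p/m_gun = 0.018*500/6 = 1.5 m/s, E_r = 0.5*m_gun*v_r^2 = 0.5*6*1.5^2 = 6.75 J

6.75 J


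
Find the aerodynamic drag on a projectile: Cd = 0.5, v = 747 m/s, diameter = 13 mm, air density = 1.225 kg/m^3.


A = pi*(d/2)^2 = pi*(13/2000)^2 = 1.32732e-04 m^2
Fd = 0.5*Cd*rho*A*v^2 = 0.5*0.5*1.225*1.32732e-04*747^2 = 22.68 N

22.68 N


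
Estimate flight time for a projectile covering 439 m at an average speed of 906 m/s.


t = d/v = 439/906 = 0.4845 s

0.4845 s


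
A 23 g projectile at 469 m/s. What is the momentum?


p = m*v = 0.023*469 = 10.79 kg·m/s

10.79 kg·m/s


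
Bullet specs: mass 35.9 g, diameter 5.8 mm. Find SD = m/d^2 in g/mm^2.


SD = m/d^2 = 35.9/5.8^2 = 1.067 g/mm^2

1.067 g/mm^2


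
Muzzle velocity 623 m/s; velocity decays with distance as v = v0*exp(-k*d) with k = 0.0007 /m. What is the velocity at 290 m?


v = v0*exp(-k*d) = 623*exp(-0.0007*290) = 508.5 m/s

508.5 m/s


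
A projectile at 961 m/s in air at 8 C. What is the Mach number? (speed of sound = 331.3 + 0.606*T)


a = 331.3 + 0.606*(8) = 336.148 m/s
M = v/a = 961/336.148 = 2.859

2.859


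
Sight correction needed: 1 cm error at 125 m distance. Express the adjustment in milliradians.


1 mrad subtends 1 cm per 10 m of range, so adj = error_cm / (dist_m / 10) = 1 / (125/10) = 0.08 mrad

0.08 mrad


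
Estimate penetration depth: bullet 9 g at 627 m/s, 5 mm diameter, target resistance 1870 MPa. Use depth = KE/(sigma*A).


A = pi*(d/2)^2 = pi*(5/2)^2 = 19.635 mm^2
E = 0.5*m*v^2 = 0.5*0.009*627^2 = 1769.08 J
depth = E/(sigma*A) = 1769.08 J / (1870 MPa * 19.635 mm^2) = 1769.08/(1870 * 19.635) m = 0.048181 m ≈ 48.18 mm

48.18 mm


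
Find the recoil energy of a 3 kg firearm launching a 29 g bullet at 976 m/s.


v_r = m_p*v_p/m_gun = 0.029*976/3 = 9.43467 m/s, E_r = 0.5*m_gun*v_r^2 = 0.5*3*9.43467^2 = 133.5 J

133.5 J


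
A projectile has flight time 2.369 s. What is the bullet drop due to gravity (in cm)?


drop = 0.5*g*t^2 = 0.5*9.81*2.369^2 = 27.5276 m ≈ 2753 cm

2753 cm


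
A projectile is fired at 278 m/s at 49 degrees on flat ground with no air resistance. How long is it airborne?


T = 2*v0*sin(theta)/g = 2*278*sin(49°)/9.81 = 42.77 s

42.77 s


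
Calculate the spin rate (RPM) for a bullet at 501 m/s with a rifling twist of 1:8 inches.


twist_m = 8*0.0254 = 0.2032 m
spin = v/twist = 501/0.2032 = 2465.551 rev/s
RPM = spin*60 = 2465.551*60 ≈ 147933 RPM

147933 RPM


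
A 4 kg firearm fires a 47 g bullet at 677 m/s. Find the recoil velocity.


v_recoil = m_p * v_p / m_gun = 0.047 * 677 / 4 = 7.955 m/s

7.955 m/s


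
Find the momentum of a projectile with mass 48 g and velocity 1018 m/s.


p = m*v = 0.048*1018 = 48.86 kg·m/s

48.86 kg·m/s


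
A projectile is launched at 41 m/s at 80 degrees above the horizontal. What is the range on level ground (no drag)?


R = v0^2 * sin(2*theta) / g = 41^2 * sin(2*80°) / 9.81 = 58.61 m

58.61 m


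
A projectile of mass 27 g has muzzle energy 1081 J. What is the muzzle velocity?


v = sqrt(2*E/m) = sqrt(2*1081/0.027) = 283 m/s

283 m/s


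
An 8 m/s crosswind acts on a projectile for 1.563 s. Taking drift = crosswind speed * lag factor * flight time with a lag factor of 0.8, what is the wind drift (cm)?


drift = v_wind * lag * t = 8 * 0.8 * 1.563 = 10.0032 m ≈ 1000 cm

1000 cm


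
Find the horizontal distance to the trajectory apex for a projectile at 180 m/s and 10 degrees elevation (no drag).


R = v0^2*sin(2*theta)/g = 180^2*sin(2*10°)/9.81 = 1129.61 m
apex_dist = R/2 = 1129.61/2 = 564.8 m

564.8 m


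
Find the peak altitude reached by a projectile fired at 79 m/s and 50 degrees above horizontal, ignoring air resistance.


H = (v0*sin(theta))^2 / (2g) = (79*sin(50°))^2 / (2*9.81) = 186.7 m

186.7 m


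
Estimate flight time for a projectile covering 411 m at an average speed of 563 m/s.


t = d/v = 411/563 = 0.73 s

0.73 s


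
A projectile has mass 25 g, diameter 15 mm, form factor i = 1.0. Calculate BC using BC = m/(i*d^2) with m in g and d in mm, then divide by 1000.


BC = m/(i*d^2*1000) = 25/(1.0 * 15^2 * 1000) = 0.0001111

0.0001111


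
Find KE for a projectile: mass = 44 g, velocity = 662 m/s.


E = 0.5*m*v^2 = 0.5*0.044*662^2 = 9641 J

9641 J


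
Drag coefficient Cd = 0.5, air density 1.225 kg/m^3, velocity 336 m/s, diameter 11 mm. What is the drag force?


A = pi*(d/2)^2 = pi*(11/2000)^2 = 9.50332e-05 m^2
Fd = 0.5*Cd*rho*A*v^2 = 0.5*0.5*1.225*9.50332e-05*336^2 = 3.286 N

3.286 N


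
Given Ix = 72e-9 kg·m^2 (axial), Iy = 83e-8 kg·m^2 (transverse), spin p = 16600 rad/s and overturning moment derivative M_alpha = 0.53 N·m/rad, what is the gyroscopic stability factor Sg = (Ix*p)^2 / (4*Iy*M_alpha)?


Sg = Ix^2 * p^2 / (4 * Iy * M_alpha) = (72e-9)^2 * 16600^2 / (4 * 83e-8 * 0.53) = 0.8118

0.8118
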